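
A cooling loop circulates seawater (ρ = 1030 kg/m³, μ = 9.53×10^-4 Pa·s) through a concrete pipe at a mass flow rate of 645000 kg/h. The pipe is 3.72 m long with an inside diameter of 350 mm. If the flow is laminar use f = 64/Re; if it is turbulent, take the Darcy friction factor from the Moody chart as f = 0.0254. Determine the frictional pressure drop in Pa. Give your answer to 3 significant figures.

ṁ = 645000 kg/h = 645000/3600 = 179.2 kg/s.
A = πD²/4 = π(0.35)²/4 = 0.09621 m²; mean velocity V = ṁ/(ρA) = 179.2/(1030 · 0.09621) = 1.808 m/s.
Reynolds number Re = ρVD/μ = 1030 · 1.808 · 0.35 / 0.000953 = 6.839e+05.
Re > 4000 → turbulent; use the Moody-chart value f = 0.0254.
Darcy-Weisbach: ΔP = f(L/D)(ρV²/2) = 0.0254·(3.72/0.35)·(1030·1.808²/2) = 0.0254·10.63·1683 = 454.5 Pa.

ΔP ≈ 454 Pa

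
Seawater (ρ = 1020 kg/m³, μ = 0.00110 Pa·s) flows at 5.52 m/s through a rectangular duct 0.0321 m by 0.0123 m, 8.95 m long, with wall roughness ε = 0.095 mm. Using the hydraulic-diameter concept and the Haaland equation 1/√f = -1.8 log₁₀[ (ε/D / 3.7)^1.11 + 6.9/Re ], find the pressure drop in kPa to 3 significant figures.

Hydraulic diameter D_h = 4A/P = 4·(0.0321·0.0123)/(2·(0.0321+0.0123)) = 0.001579/0.0888 = 0.01779 m.
Re = ρVD_h/μ = 1020·5.52·0.01779/0.0011 = 9.103e+04.
ε/D_h = 9.5e-05/0.01779 = 0.00534; Haaland gives 1/√f = -1.8 log₁₀[0.000703+7.58e-05] = 5.595, so f = 0.03194.
ΔP = f(L/D_h)(ρV²/2) = 0.03194·8.95/0.01779·1.554e+04 = 2.498e+05 Pa.
ΔP = 250 kPa.

ΔP ≈ 250 kPa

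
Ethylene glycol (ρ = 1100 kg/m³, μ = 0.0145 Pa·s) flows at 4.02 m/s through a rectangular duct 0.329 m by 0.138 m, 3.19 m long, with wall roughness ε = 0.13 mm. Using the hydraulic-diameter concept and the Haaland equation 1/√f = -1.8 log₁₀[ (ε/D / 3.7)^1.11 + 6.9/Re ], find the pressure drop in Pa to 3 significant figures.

Hydraulic diameter D_h = 4A/P = 4·(0.329·0.138)/(2·(0.329+0.138)) = 0.1816/0.934 = 0.1944 m.
Re = ρVD_h/μ = 1100·4.02·0.1944/0.0145 = 5.93e+04.
ε/D_h = 0.00013/0.1944 = 0.000669; Haaland gives 1/√f = -1.8 log₁₀[7e-05+0.000116] = 6.713, so f = 0.02219.
ΔP = f(L/D_h)(ρV²/2) = 0.02219·3.19/0.1944·8888 = 3236 Pa.

ΔP ≈ 3240 Pa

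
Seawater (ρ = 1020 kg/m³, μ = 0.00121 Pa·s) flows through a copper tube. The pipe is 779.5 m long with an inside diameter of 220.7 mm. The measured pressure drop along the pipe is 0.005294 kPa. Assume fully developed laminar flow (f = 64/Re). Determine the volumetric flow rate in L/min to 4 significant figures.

Q ≈ 19.61 L/min

For laminar flow, f = 64/Re with Re = ρVD/μ, so Darcy-Weisbach reduces to ΔP = 32μLV/D². Solving for V: V = ΔP·D²/(32μL) = 5.294·(0.2207)²/(32·0.00121·779.5) = 0.008544 m/s.
Check: Re = ρVD/μ = 1020·0.008544·0.2207/0.00121 = 1589 < 2300, so the laminar assumption holds.
Q = V·A = 0.008544·(π/4·0.2207²) = 0.0003268 m³/s = 19.61 L/min.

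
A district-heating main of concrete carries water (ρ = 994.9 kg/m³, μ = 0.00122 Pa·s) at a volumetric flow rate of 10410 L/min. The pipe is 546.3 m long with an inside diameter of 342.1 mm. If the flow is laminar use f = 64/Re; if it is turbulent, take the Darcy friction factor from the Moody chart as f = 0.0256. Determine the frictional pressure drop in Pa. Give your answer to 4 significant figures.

ΔP ≈ 72460 Pa

Q = 10410 L/min = 10410/60000 = 0.1735 m³/s.
Cross-sectional area A = πD²/4 = π(0.3421)²/4 = 0.09192 m²; mean velocity V = Q/A = 0.1735/0.09192 = 1.888 m/s.
Reynolds number Re = ρVD/μ = 994.9 · 1.888 · 0.3421 / 0.00122 = 5.266e+05.
Re > 4000 → turbulent; use the Moody-chart value f = 0.0256.
Darcy-Weisbach: ΔP = f(L/D)(ρV²/2) = 0.0256·(546.3/0.3421)·(994.9·1.888²/2) = 0.0256·1597·1772 = 7.246e+04 Pa.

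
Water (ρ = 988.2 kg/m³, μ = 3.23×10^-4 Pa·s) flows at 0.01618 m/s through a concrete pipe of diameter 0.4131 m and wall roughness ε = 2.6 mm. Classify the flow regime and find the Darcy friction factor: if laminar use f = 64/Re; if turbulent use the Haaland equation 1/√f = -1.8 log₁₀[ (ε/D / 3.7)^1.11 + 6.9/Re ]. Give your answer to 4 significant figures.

Re = ρVD/μ = 988.2·0.01618·0.4131/0.000323 = 2.045e+04.
Re > 4000 → turbulent. ε/D = 0.0026/0.4131 = 0.00629; Haaland: 1/√f = -1.8 log₁₀[0.000844 + 0.000337] = 5.27, so f = 0.03601.

f ≈ 0.03601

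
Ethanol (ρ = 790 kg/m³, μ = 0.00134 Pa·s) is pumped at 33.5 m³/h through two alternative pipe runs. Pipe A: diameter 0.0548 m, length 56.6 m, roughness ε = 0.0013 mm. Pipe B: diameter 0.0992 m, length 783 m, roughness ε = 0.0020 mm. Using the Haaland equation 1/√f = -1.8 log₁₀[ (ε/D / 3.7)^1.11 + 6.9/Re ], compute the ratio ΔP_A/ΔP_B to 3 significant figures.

ΔP_A/ΔP_B ≈ 1.24

Pipe A: V = Q/A = 0.009306/0.002359 = 3.945 m/s; Re = 1.275e+05; ε/D = 2.37e-05; Haaland → f = 0.01706; ΔP_A = f(L/D)(ρV²/2) = 1.084e+05 Pa.
Pipe B: V = Q/A = 0.009306/0.007729 = 1.204 m/s; Re = 7.041e+04; ε/D = 2.02e-05; Haaland → f = 0.01927; ΔP_B = f(L/D)(ρV²/2) = 8.708e+04 Pa.
ΔP_A/ΔP_B = 1.084e+05/8.708e+04 = 1.24.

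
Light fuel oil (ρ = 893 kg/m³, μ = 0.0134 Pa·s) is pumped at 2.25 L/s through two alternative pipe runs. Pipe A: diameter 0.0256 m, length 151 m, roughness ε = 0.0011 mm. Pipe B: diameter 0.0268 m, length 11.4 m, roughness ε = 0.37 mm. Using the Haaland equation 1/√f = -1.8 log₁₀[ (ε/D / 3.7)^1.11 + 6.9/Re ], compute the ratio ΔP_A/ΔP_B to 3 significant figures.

ΔP_A/ΔP_B ≈ 11.5

Pipe A: V = Q/A = 0.00225/0.0005147 = 4.371 m/s; Re = 7458; ε/D = 4.3e-05; Haaland → f = 0.03357; ΔP_A = f(L/D)(ρV²/2) = 1.689e+06 Pa.
Pipe B: V = Q/A = 0.00225/0.0005641 = 3.989 m/s; Re = 7124; ε/D = 0.0138; Haaland → f = 0.04841; ΔP_B = f(L/D)(ρV²/2) = 1.463e+05 Pa.
ΔP_A/ΔP_B = 1.689e+06/1.463e+05 = 11.5.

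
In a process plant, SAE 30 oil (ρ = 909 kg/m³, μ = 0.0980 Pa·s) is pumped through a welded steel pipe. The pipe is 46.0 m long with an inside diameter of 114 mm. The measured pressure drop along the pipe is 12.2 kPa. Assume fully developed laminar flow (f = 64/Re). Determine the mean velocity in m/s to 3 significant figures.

For laminar flow, f = 64/Re with Re = ρVD/μ, so Darcy-Weisbach reduces to ΔP = 32μLV/D². Solving for V: V = ΔP·D²/(32μL) = 1.22e+04·(0.114)²/(32·0.098·46) = 1.099 m/s.
Check: Re = ρVD/μ = 909·1.099·0.114/0.098 = 1162 < 2300, so the laminar assumption holds.

V ≈ 1.10 m/s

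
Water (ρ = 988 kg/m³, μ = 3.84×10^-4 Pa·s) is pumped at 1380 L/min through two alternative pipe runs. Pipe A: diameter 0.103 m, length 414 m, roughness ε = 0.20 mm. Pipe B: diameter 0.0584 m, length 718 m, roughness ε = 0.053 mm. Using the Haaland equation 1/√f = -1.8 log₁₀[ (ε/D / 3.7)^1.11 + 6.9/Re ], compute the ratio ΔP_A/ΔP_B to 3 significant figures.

ΔP_A/ΔP_B ≈ 0.0409

Pipe A: V = Q/A = 0.023/0.008332 = 2.76 m/s; Re = 7.315e+05; ε/D = 0.00194; Haaland → f = 0.02351; ΔP_A = f(L/D)(ρV²/2) = 3.557e+05 Pa.
Pipe B: V = Q/A = 0.023/0.002679 = 8.586 m/s; Re = 1.29e+06; ε/D = 0.000908; Haaland → f = 0.01944; ΔP_B = f(L/D)(ρV²/2) = 8.705e+06 Pa.
ΔP_A/ΔP_B = 3.557e+05/8.705e+06 = 0.0409.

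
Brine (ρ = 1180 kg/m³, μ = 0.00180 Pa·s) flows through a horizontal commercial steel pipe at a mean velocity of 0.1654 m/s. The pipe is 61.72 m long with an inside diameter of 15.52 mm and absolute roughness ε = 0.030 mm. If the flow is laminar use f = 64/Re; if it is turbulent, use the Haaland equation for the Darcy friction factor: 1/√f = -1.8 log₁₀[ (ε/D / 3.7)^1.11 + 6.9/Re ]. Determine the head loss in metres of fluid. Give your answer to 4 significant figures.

h_f ≈ 0.2109 m

Reynolds number Re = ρVD/μ = 1180 · 0.1654 · 0.01552 / 0.0018 = 1683.
Re < 2300 → laminar flow, so f = 64/Re = 64/1683 = 0.03803 (the turbulent correlation is not needed).
Darcy-Weisbach: ΔP = f(L/D)(ρV²/2) = 0.03803·(61.72/0.01552)·(1180·0.1654²/2) = 0.03803·3977·16.14 = 2441 Pa.
Head loss h_f = ΔP/(ρg) = 2441/(1180·9.81) = 0.2109 m.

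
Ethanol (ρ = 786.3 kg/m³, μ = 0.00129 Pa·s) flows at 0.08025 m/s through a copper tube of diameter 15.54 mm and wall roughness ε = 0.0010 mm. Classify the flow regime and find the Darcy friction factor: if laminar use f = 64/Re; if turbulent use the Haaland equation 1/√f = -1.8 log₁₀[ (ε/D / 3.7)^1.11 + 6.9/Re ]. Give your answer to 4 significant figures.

f ≈ 0.08419

Re = ρVD/μ = 786.3·0.08025·0.01554/0.00129 = 760.1.
Re < 2300 → laminar, so f = 64/Re = 0.08419 (roughness is irrelevant in laminar flow).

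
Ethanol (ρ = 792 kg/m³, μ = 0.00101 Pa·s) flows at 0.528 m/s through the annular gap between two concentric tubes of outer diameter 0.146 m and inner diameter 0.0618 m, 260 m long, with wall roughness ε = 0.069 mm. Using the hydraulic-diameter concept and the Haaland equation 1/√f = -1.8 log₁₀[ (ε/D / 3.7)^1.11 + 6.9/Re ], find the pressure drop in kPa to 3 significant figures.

ΔP ≈ 8.38 kPa

Hydraulic diameter D_h = 4A/P = D_o - D_i = 0.146 - 0.0618 = 0.0842 m.
Re = ρVD_h/μ = 792·0.528·0.0842/0.00101 = 3.486e+04.
ε/D_h = 6.9e-05/0.0842 = 0.000819; Haaland gives 1/√f = -1.8 log₁₀[8.78e-05+0.000198] = 6.379, so f = 0.02457.
ΔP = f(L/D_h)(ρV²/2) = 0.02457·260/0.0842·110.4 = 8377 Pa.
ΔP = 8.38 kPa.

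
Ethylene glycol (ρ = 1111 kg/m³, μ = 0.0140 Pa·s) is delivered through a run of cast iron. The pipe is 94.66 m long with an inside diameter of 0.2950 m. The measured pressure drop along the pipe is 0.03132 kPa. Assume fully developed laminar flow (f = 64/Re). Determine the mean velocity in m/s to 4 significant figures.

V ≈ 0.06427 m/s

For laminar flow, f = 64/Re with Re = ρVD/μ, so Darcy-Weisbach reduces to ΔP = 32μLV/D². Solving for V: V = ΔP·D²/(32μL) = 31.32·(0.295)²/(32·0.014·94.66) = 0.06427 m/s.
Check: Re = ρVD/μ = 1111·0.06427·0.295/0.014 = 1505 < 2300, so the laminar assumption holds.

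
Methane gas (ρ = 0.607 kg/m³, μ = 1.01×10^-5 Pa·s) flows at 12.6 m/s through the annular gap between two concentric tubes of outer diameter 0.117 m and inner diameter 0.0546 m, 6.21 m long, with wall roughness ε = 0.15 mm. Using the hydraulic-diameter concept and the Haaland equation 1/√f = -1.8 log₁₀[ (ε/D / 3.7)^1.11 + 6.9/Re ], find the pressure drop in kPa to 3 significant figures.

ΔP ≈ 0.131 kPa

Hydraulic diameter D_h = 4A/P = D_o - D_i = 0.117 - 0.0546 = 0.0624 m.
Re = ρVD_h/μ = 0.607·12.6·0.0624/1.01e-05 = 4.725e+04.
ε/D_h = 0.00015/0.0624 = 0.0024; Haaland gives 1/√f = -1.8 log₁₀[0.00029+0.000146] = 6.049, so f = 0.02733.
ΔP = f(L/D_h)(ρV²/2) = 0.02733·6.21/0.0624·48.18 = 131 Pa.
ΔP = 0.131 kPa.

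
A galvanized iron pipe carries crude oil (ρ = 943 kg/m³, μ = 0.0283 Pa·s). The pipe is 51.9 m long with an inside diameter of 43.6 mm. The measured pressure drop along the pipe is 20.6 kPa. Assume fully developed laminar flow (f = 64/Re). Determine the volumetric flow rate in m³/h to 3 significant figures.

Q ≈ 4.48 m³/h

For laminar flow, f = 64/Re with Re = ρVD/μ, so Darcy-Weisbach reduces to ΔP = 32μLV/D². Solving for V: V = ΔP·D²/(32μL) = 2.06e+04·(0.0436)²/(32·0.0283·51.9) = 0.8332 m/s.
Check: Re = ρVD/μ = 943·0.8332·0.0436/0.0283 = 1210 < 2300, so the laminar assumption holds.
Q = V·A = 0.8332·(π/4·0.0436²) = 0.001244 m³/s = 4.48 m³/h.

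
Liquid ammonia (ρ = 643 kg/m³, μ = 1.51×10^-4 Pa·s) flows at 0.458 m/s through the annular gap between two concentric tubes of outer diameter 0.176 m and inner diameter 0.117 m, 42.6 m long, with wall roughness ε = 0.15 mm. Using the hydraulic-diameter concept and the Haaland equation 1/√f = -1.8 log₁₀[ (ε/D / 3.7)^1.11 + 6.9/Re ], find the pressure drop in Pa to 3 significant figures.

Hydraulic diameter D_h = 4A/P = D_o - D_i = 0.176 - 0.117 = 0.059 m.
Re = ρVD_h/μ = 643·0.458·0.059/0.000151 = 1.151e+05.
ε/D_h = 0.00015/0.059 = 0.00254; Haaland gives 1/√f = -1.8 log₁₀[0.000308+6e-05] = 6.181, so f = 0.02618.
ΔP = f(L/D_h)(ρV²/2) = 0.02618·42.6/0.059·67.44 = 1275 Pa.

ΔP ≈ 1270 Pa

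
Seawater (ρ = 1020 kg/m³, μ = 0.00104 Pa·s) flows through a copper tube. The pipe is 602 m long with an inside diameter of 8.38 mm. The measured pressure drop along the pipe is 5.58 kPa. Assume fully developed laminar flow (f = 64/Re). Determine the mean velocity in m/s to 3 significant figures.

For laminar flow, f = 64/Re with Re = ρVD/μ, so Darcy-Weisbach reduces to ΔP = 32μLV/D². Solving for V: V = ΔP·D²/(32μL) = 5580·(0.00838)²/(32·0.00104·602) = 0.01956 m/s.
Check: Re = ρVD/μ = 1020·0.01956·0.00838/0.00104 = 160.8 < 2300, so the laminar assumption holds.

V ≈ 0.0196 m/s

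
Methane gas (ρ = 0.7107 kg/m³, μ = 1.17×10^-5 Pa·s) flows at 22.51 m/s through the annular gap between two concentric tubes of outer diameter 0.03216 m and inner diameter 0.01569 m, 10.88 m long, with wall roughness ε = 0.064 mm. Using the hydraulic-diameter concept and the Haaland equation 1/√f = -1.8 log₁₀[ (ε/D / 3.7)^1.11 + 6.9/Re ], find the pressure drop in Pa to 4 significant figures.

ΔP ≈ 3828 Pa

Hydraulic diameter D_h = 4A/P = D_o - D_i = 0.03216 - 0.01569 = 0.01647 m.
Re = ρVD_h/μ = 0.7107·22.51·0.01647/1.17e-05 = 2.252e+04.
ε/D_h = 6.4e-05/0.01647 = 0.00389; Haaland gives 1/√f = -1.8 log₁₀[0.000494+0.000306] = 5.574, so f = 0.03218.
ΔP = f(L/D_h)(ρV²/2) = 0.03218·10.88/0.01647·180.1 = 3828 Pa.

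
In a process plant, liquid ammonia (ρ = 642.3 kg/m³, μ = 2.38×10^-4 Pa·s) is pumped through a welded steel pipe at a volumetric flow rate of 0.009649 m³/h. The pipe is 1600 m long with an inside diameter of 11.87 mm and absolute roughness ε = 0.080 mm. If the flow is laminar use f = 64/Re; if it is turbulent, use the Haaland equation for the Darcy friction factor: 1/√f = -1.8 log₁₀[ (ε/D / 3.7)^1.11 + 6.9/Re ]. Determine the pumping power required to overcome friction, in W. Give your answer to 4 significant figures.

P ≈ 0.005615 W

Q = 0.009649 m³/h = 0.009649/3600 = 2.68e-06 m³/s.
Cross-sectional area A = πD²/4 = π(0.01187)²/4 = 0.0001107 m²; mean velocity V = Q/A = 2.68e-06/0.0001107 = 0.02422 m/s.
Reynolds number Re = ρVD/μ = 642.3 · 0.02422 · 0.01187 / 0.000238 = 775.9.
Re < 2300 → laminar flow, so f = 64/Re = 64/775.9 = 0.08249 (the turbulent correlation is not needed).
Darcy-Weisbach: ΔP = f(L/D)(ρV²/2) = 0.08249·(1600/0.01187)·(642.3·0.02422²/2) = 0.08249·1.348e+05·0.1884 = 2095 Pa.
Pumping power P = QΔP = 2.68e-06·2095 = 0.0056145 W = 0.005615 W.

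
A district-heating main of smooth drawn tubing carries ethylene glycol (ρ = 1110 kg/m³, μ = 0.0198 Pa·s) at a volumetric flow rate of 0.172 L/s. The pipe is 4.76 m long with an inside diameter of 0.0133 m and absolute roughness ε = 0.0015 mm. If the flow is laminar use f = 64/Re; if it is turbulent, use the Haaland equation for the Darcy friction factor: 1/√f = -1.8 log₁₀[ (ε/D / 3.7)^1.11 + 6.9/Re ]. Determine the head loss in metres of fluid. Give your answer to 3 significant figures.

h_f ≈ 1.94 m

Q = 0.172 L/s = 0.172/1000 = 0.000172 m³/s.
Cross-sectional area A = πD²/4 = π(0.0133)²/4 = 0.0001389 m²; mean velocity V = Q/A = 0.000172/0.0001389 = 1.238 m/s.
Reynolds number Re = ρVD/μ = 1110 · 1.238 · 0.0133 / 0.0198 = 923.1.
Re < 2300 → laminar flow, so f = 64/Re = 64/923.1 = 0.06933 (the turbulent correlation is not needed).
Darcy-Weisbach: ΔP = f(L/D)(ρV²/2) = 0.06933·(4.76/0.0133)·(1110·1.238²/2) = 0.06933·357.9·850.7 = 2.111e+04 Pa.
Head loss h_f = ΔP/(ρg) = 2.111e+04/(1110·9.81) = 1.94 m.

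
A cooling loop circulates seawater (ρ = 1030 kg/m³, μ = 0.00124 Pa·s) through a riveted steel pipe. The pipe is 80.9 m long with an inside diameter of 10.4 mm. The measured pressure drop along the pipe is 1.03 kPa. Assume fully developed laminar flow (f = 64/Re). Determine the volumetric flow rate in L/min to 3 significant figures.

For laminar flow, f = 64/Re with Re = ρVD/μ, so Darcy-Weisbach reduces to ΔP = 32μLV/D². Solving for V: V = ΔP·D²/(32μL) = 1030·(0.0104)²/(32·0.00124·80.9) = 0.0347 m/s.
Check: Re = ρVD/μ = 1030·0.0347·0.0104/0.00124 = 299.8 < 2300, so the laminar assumption holds.
Q = V·A = 0.0347·(π/4·0.0104²) = 2.948e-06 m³/s = 0.177 L/min.

Q ≈ 0.177 L/min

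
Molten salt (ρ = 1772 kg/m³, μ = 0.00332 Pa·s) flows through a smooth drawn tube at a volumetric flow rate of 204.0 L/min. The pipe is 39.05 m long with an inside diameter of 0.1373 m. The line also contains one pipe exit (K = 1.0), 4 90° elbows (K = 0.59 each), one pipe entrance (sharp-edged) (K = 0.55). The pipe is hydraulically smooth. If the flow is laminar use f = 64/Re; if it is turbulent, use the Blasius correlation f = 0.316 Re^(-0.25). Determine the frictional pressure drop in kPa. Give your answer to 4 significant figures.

ΔP ≈ 0.5514 kPa

Q = 204.0 L/min = 204.0/60000 = 0.0034 m³/s.
Cross-sectional area A = πD²/4 = π(0.1373)²/4 = 0.01481 m²; mean velocity V = Q/A = 0.0034/0.01481 = 0.2296 m/s.
Reynolds number Re = ρVD/μ = 1772 · 0.2296 · 0.1373 / 0.00332 = 1.683e+04.
Re > 4000 → turbulent. Smooth-pipe (Blasius): f = 0.316 Re^(-0.25) = 0.316/(1.683e+04)^0.25 = 0.02774.
Total minor-loss coefficient ΣK = 1·1 + 4·0.59 + 1·0.55 = 3.91.
ΔP = [f·L/D + ΣK]·(ρV²/2) = [0.02774·39.05/0.1373 + 3.91]·(1772·0.2296²/2) = [7.891 + 3.91]·46.72 = 551.4 Pa.
ΔP = 551.4 Pa = 0.5514 kPa.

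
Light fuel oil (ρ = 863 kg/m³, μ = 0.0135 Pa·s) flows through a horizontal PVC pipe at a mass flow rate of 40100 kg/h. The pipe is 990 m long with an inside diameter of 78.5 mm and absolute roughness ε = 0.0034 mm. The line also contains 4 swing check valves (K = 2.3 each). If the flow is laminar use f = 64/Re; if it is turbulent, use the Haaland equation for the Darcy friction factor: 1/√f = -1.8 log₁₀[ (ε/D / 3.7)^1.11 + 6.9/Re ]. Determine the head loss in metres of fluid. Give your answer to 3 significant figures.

ṁ = 40100 kg/h = 40100/3600 = 11.14 kg/s.
A = πD²/4 = π(0.0785)²/4 = 0.00484 m²; mean velocity V = ṁ/(ρA) = 11.14/(863 · 0.00484) = 2.667 m/s.
Reynolds number Re = ρVD/μ = 863 · 2.667 · 0.0785 / 0.0135 = 1.338e+04.
Re > 4000 → turbulent. Relative roughness ε/D = 3.4e-06/0.0785 = 4.33e-05. Haaland: 1/√f = -1.8 log₁₀[(4.33e-05/3.7)^1.11 + 6.9/1.338e+04] = -1.8 log₁₀[3.36e-06 + 0.000516] = 5.913, so f = 0.0286.
Total minor-loss coefficient ΣK = 4·2.3 = 9.2.
ΔP = [f·L/D + ΣK]·(ρV²/2) = [0.0286·990/0.0785 + 9.2]·(863·2.667²/2) = [360.7 + 9.2]·3069 = 1.135e+06 Pa.
Head loss h_f = ΔP/(ρg) = 1.135e+06/(863·9.81) = 134 m.

h_f ≈ 134 m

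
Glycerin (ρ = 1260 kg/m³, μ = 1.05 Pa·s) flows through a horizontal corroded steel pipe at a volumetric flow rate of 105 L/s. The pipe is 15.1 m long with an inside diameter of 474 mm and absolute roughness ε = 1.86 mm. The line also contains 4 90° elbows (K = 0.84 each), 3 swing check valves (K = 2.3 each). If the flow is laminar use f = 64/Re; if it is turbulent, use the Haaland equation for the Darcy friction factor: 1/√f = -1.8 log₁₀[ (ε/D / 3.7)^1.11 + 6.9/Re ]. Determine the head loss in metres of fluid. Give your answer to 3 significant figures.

Q = 105 L/s = 105/1000 = 0.105 m³/s.
Cross-sectional area A = πD²/4 = π(0.474)²/4 = 0.1765 m²; mean velocity V = Q/A = 0.105/0.1765 = 0.595 m/s.
Reynolds number Re = ρVD/μ = 1260 · 0.595 · 0.474 / 1.05 = 338.5.
Re < 2300 → laminar flow, so f = 64/Re = 64/338.5 = 0.1891 (the turbulent correlation is not needed).
Total minor-loss coefficient ΣK = 4·0.84 + 3·2.3 = 10.3.
ΔP = [f·L/D + ΣK]·(ρV²/2) = [0.1891·15.1/0.474 + 10.3]·(1260·0.595²/2) = [6.024 + 10.3]·223.1 = 3632 Pa.
Head loss h_f = ΔP/(ρg) = 3632/(1260·9.81) = 0.294 m.

h_f ≈ 0.294 m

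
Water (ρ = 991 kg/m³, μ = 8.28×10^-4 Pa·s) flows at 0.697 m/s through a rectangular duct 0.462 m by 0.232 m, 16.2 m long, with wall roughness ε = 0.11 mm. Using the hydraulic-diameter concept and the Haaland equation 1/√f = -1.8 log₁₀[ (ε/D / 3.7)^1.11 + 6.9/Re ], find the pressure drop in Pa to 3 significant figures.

Hydraulic diameter D_h = 4A/P = 4·(0.462·0.232)/(2·(0.462+0.232)) = 0.4287/1.388 = 0.3089 m.
Re = ρVD_h/μ = 991·0.697·0.3089/0.000828 = 2.577e+05.
ε/D_h = 0.00011/0.3089 = 0.000356; Haaland gives 1/√f = -1.8 log₁₀[3.48e-05+2.68e-05] = 7.579, so f = 0.01741.
ΔP = f(L/D_h)(ρV²/2) = 0.01741·16.2/0.3089·240.7 = 219.8 Pa.

ΔP ≈ 220 Pa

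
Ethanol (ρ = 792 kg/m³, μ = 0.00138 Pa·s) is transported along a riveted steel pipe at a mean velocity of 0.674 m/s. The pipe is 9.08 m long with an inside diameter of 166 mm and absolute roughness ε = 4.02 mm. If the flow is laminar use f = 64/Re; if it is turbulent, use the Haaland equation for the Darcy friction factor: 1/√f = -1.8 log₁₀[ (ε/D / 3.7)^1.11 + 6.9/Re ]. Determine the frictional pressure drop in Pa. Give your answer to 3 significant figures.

Reynolds number Re = ρVD/μ = 792 · 0.674 · 0.166 / 0.00138 = 6.421e+04.
Re > 4000 → turbulent. Relative roughness ε/D = 0.00402/0.166 = 0.0242. Haaland: 1/√f = -1.8 log₁₀[(0.0242/3.7)^1.11 + 6.9/6.421e+04] = -1.8 log₁₀[0.00376 + 0.000107] = 4.342, so f = 0.05305.
Darcy-Weisbach: ΔP = f(L/D)(ρV²/2) = 0.05305·(9.08/0.166)·(792·0.674²/2) = 0.05305·54.7·179.9 = 522 Pa.

ΔP ≈ 522 Pa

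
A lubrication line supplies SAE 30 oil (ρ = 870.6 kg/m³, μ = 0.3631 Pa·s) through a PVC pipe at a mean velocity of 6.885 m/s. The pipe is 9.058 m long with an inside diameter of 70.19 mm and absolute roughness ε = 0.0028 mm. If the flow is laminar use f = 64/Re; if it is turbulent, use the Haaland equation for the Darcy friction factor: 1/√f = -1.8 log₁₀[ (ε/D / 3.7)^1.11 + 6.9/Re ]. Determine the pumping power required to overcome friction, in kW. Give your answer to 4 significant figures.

P ≈ 3.918 kW

Reynolds number Re = ρVD/μ = 870.6 · 6.885 · 0.07019 / 0.363 = 1159.
Re < 2300 → laminar flow, so f = 64/Re = 64/1159 = 0.05523 (the turbulent correlation is not needed).
Darcy-Weisbach: ΔP = f(L/D)(ρV²/2) = 0.05523·(9.058/0.07019)·(870.6·6.885²/2) = 0.05523·129·2.063e+04 = 1.471e+05 Pa.
Q = V·A = 6.885·0.003869 = 0.02664 m³/s.
Pumping power P = QΔP = 0.02664·1.471e+05 = 3918.4 W = 3.918 kW.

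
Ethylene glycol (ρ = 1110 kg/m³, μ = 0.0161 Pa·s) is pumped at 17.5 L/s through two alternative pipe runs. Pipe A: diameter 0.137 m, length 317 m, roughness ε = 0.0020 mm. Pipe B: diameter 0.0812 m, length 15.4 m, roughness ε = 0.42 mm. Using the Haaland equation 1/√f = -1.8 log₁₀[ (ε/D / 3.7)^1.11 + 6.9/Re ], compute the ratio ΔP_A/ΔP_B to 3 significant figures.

ΔP_A/ΔP_B ≈ 1.30

Pipe A: V = Q/A = 0.0175/0.01474 = 1.187 m/s; Re = 1.121e+04; ε/D = 1.46e-05; Haaland → f = 0.02995; ΔP_A = f(L/D)(ρV²/2) = 5.421e+04 Pa.
Pipe B: V = Q/A = 0.0175/0.005178 = 3.379 m/s; Re = 1.892e+04; ε/D = 0.00517; Haaland → f = 0.03472; ΔP_B = f(L/D)(ρV²/2) = 4.173e+04 Pa.
ΔP_A/ΔP_B = 5.421e+04/4.173e+04 = 1.30.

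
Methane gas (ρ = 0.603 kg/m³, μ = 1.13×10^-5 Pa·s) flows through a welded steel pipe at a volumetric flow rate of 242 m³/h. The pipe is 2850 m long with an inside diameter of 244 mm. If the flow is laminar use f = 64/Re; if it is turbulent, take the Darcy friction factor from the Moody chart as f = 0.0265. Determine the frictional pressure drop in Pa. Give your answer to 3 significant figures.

Q = 242 m³/h = 242/3600 = 0.06722 m³/s.
Cross-sectional area A = πD²/4 = π(0.244)²/4 = 0.04676 m²; mean velocity V = Q/A = 0.06722/0.04676 = 1.438 m/s.
Reynolds number Re = ρVD/μ = 0.603 · 1.438 · 0.244 / 1.13e-05 = 1.872e+04.
Re > 4000 → turbulent; use the Moody-chart value f = 0.0265.
Darcy-Weisbach: ΔP = f(L/D)(ρV²/2) = 0.0265·(2850/0.244)·(0.603·1.438²/2) = 0.0265·1.168e+04·0.6231 = 192.9 Pa.

ΔP ≈ 193 Pa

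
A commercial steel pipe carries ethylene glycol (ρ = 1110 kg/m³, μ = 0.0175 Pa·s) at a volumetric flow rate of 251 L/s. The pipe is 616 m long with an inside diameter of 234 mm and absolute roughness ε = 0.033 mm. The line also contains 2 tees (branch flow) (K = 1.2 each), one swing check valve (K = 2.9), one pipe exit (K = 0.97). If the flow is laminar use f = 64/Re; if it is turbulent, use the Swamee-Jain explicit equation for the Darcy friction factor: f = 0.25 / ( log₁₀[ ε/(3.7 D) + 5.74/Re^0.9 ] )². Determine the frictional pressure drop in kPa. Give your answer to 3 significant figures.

Q = 251 L/s = 251/1000 = 0.251 m³/s.
Cross-sectional area A = πD²/4 = π(0.234)²/4 = 0.04301 m²; mean velocity V = Q/A = 0.251/0.04301 = 5.836 m/s.
Reynolds number Re = ρVD/μ = 1110 · 5.836 · 0.234 / 0.0175 = 8.663e+04.
Re > 4000 → turbulent. Relative roughness ε/D = 3.3e-05/0.234 = 0.000141. Swamee-Jain: f = 0.25/(log₁₀[0.000141/3.7 + 5.74/8.663e+04^0.9])² = 0.25/(log₁₀[3.81e-05 + 0.000207])² = 0.25/(-3.611)² = 0.01917.
Total minor-loss coefficient ΣK = 2·1.2 + 1·2.9 + 1·0.97 = 6.27.
ΔP = [f·L/D + ΣK]·(ρV²/2) = [0.01917·616/0.234 + 6.27]·(1110·5.836²/2) = [50.46 + 6.27]·1.891e+04 = 1.073e+06 Pa.
ΔP = 1.073e+06 Pa = 1070 kPa.

ΔP ≈ 1070 kPa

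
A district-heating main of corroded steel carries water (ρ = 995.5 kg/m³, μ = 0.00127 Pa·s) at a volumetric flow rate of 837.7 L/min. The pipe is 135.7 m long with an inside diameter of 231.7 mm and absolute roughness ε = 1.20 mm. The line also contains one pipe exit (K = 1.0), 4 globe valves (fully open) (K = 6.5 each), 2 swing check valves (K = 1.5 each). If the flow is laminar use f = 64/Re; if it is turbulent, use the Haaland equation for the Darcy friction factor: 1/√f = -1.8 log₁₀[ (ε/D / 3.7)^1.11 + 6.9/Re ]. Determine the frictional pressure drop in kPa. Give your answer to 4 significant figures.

ΔP ≈ 2.664 kPa

Q = 837.7 L/min = 837.7/60000 = 0.01396 m³/s.
Cross-sectional area A = πD²/4 = π(0.2317)²/4 = 0.04216 m²; mean velocity V = Q/A = 0.01396/0.04216 = 0.3311 m/s.
Reynolds number Re = ρVD/μ = 995.5 · 0.3311 · 0.2317 / 0.00127 = 6.014e+04.
Re > 4000 → turbulent. Relative roughness ε/D = 0.0012/0.2317 = 0.00518. Haaland: 1/√f = -1.8 log₁₀[(0.00518/3.7)^1.11 + 6.9/6.014e+04] = -1.8 log₁₀[0.000679 + 0.000115] = 5.58, so f = 0.03211.
Total minor-loss coefficient ΣK = 1·1 + 4·6.5 + 2·1.5 = 30.
ΔP = [f·L/D + ΣK]·(ρV²/2) = [0.03211·135.7/0.2317 + 30]·(995.5·0.3311²/2) = [18.81 + 30]·54.58 = 2664 Pa.
ΔP = 2664 Pa = 2.664 kPa.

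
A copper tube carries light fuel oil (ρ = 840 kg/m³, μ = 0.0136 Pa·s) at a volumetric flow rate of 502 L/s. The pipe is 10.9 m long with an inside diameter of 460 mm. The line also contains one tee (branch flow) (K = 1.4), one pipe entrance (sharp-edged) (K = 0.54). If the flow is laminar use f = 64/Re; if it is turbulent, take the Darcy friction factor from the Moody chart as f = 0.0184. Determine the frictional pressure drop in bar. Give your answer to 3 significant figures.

ΔP ≈ 0.0911 bar

Q = 502 L/s = 502/1000 = 0.502 m³/s.
Cross-sectional area A = πD²/4 = π(0.46)²/4 = 0.1662 m²; mean velocity V = Q/A = 0.502/0.1662 = 3.021 m/s.
Reynolds number Re = ρVD/μ = 840 · 3.021 · 0.46 / 0.0136 = 8.582e+04.
Re > 4000 → turbulent; use the Moody-chart value f = 0.0184.
Total minor-loss coefficient ΣK = 1·1.4 + 1·0.54 = 1.94.
ΔP = [f·L/D + ΣK]·(ρV²/2) = [0.0184·10.9/0.46 + 1.94]·(840·3.021²/2) = [0.436 + 1.94]·3832 = 9105 Pa.
ΔP = 9105 Pa = 0.0911 bar.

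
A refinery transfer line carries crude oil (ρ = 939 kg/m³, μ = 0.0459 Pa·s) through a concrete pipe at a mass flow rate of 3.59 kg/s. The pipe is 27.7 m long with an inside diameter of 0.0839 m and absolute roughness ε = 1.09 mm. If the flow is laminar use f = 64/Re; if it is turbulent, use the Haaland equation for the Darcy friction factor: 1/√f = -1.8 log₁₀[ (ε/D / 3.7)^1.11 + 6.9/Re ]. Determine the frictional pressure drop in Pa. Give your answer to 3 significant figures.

ΔP ≈ 4000 Pa

A = πD²/4 = π(0.0839)²/4 = 0.005529 m²; mean velocity V = ṁ/(ρA) = 3.59/(939 · 0.005529) = 0.6915 m/s.
Reynolds number Re = ρVD/μ = 939 · 0.6915 · 0.0839 / 0.0459 = 1187.
Re < 2300 → laminar flow, so f = 64/Re = 64/1187 = 0.05392 (the turbulent correlation is not needed).
Darcy-Weisbach: ΔP = f(L/D)(ρV²/2) = 0.05392·(27.7/0.0839)·(939·0.6915²/2) = 0.05392·330.2·224.5 = 3997 Pa.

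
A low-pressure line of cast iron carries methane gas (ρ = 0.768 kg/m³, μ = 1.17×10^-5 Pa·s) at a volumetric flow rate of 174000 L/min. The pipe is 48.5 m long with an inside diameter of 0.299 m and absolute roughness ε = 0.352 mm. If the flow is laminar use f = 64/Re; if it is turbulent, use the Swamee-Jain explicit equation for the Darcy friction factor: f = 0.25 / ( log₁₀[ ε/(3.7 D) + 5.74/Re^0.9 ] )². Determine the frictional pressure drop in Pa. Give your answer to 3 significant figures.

Q = 174000 L/min = 174000/60000 = 2.9 m³/s.
Cross-sectional area A = πD²/4 = π(0.299)²/4 = 0.07022 m²; mean velocity V = Q/A = 2.9/0.07022 = 41.3 m/s.
Reynolds number Re = ρVD/μ = 0.768 · 41.3 · 0.299 / 1.17e-05 = 8.106e+05.
Re > 4000 → turbulent. Relative roughness ε/D = 0.000352/0.299 = 0.00118. Swamee-Jain: f = 0.25/(log₁₀[0.00118/3.7 + 5.74/8.106e+05^0.9])² = 0.25/(log₁₀[0.000318 + 2.76e-05])² = 0.25/(-3.461)² = 0.02087.
Darcy-Weisbach: ΔP = f(L/D)(ρV²/2) = 0.02087·(48.5/0.299)·(0.768·41.3²/2) = 0.02087·162.2·655 = 2217 Pa.

ΔP ≈ 2220 Pa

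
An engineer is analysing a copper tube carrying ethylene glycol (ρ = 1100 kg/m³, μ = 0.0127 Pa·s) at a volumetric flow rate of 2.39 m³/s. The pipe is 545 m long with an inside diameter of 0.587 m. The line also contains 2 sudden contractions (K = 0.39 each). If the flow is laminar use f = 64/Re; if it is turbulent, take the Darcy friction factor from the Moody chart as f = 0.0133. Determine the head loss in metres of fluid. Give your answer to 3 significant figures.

h_f ≈ 52.2 m

Cross-sectional area A = πD²/4 = π(0.587)²/4 = 0.2706 m²; mean velocity V = Q/A = 2.39/0.2706 = 8.831 m/s.
Reynolds number Re = ρVD/μ = 1100 · 8.831 · 0.587 / 0.0127 = 4.49e+05.
Re > 4000 → turbulent; use the Moody-chart value f = 0.0133.
Total minor-loss coefficient ΣK = 2·0.39 = 0.78.
ΔP = [f·L/D + ΣK]·(ρV²/2) = [0.0133·545/0.587 + 0.78]·(1100·8.831²/2) = [12.35 + 0.78]·4.29e+04 = 5.632e+05 Pa.
Head loss h_f = ΔP/(ρg) = 5.632e+05/(1100·9.81) = 52.2 m.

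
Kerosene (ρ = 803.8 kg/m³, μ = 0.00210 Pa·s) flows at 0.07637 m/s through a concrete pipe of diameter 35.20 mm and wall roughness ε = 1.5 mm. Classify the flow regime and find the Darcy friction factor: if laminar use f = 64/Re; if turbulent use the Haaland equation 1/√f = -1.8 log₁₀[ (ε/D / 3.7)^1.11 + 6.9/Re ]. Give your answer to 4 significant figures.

f ≈ 0.06220

Re = ρVD/μ = 803.8·0.07637·0.0352/0.0021 = 1029.
Re < 2300 → laminar, so f = 64/Re = 0.0622 (roughness is irrelevant in laminar flow).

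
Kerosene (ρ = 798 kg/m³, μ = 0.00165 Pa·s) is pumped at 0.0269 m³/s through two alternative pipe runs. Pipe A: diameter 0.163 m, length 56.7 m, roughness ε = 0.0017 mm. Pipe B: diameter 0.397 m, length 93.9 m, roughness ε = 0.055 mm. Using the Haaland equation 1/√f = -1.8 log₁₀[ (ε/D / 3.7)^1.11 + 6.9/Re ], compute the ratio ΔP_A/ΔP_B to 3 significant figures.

Pipe A: V = Q/A = 0.0269/0.02087 = 1.289 m/s; Re = 1.016e+05; ε/D = 1.04e-05; Haaland → f = 0.0178; ΔP_A = f(L/D)(ρV²/2) = 4106 Pa.
Pipe B: V = Q/A = 0.0269/0.1238 = 0.2173 m/s; Re = 4.172e+04; ε/D = 0.000139; Haaland → f = 0.02194; ΔP_B = f(L/D)(ρV²/2) = 97.78 Pa.
ΔP_A/ΔP_B = 4106/97.78 = 42.0.

ΔP_A/ΔP_B ≈ 42.0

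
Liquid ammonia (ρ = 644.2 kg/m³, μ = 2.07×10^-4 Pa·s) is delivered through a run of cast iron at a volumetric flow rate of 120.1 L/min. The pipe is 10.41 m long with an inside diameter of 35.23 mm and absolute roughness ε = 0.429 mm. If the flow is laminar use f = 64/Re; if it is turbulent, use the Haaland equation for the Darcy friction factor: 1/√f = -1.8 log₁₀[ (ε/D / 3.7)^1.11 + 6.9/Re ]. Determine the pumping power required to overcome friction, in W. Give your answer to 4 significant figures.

Q = 120.1 L/min = 120.1/60000 = 0.002002 m³/s.
Cross-sectional area A = πD²/4 = π(0.03523)²/4 = 0.0009748 m²; mean velocity V = Q/A = 0.002002/0.0009748 = 2.053 m/s.
Reynolds number Re = ρVD/μ = 644.2 · 2.053 · 0.03523 / 0.000207 = 2.251e+05.
Re > 4000 → turbulent. Relative roughness ε/D = 0.000429/0.03523 = 0.0122. Haaland: 1/√f = -1.8 log₁₀[(0.0122/3.7)^1.11 + 6.9/2.251e+05] = -1.8 log₁₀[0.00175 + 3.06e-05] = 4.947, so f = 0.04086.
Darcy-Weisbach: ΔP = f(L/D)(ρV²/2) = 0.04086·(10.41/0.03523)·(644.2·2.053²/2) = 0.04086·295.5·1358 = 1.64e+04 Pa.
Pumping power P = QΔP = 0.002002·1.64e+04 = 32.826 W = 32.83 W.

P ≈ 32.83 W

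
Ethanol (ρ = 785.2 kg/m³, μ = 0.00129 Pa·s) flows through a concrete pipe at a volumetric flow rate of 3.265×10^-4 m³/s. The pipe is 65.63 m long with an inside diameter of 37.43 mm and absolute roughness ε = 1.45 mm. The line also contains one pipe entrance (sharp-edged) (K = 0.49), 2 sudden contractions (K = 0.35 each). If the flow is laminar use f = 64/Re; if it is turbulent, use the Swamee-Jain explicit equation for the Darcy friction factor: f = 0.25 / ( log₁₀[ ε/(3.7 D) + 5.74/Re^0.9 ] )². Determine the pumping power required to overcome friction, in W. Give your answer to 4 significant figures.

P ≈ 1.380 W

Cross-sectional area A = πD²/4 = π(0.03743)²/4 = 0.0011 m²; mean velocity V = Q/A = 0.0003265/0.0011 = 0.2967 m/s.
Reynolds number Re = ρVD/μ = 785.2 · 0.2967 · 0.03743 / 0.00129 = 6760.
Re > 4000 → turbulent. Relative roughness ε/D = 0.00145/0.03743 = 0.0387. Swamee-Jain: f = 0.25/(log₁₀[0.0387/3.7 + 5.74/6760^0.9])² = 0.25/(log₁₀[0.0105 + 0.00205])² = 0.25/(-1.902)² = 0.06908.
Total minor-loss coefficient ΣK = 1·0.49 + 2·0.35 = 1.19.
ΔP = [f·L/D + ΣK]·(ρV²/2) = [0.06908·65.63/0.03743 + 1.19]·(785.2·0.2967²/2) = [121.1 + 1.19]·34.57 = 4228 Pa.
Pumping power P = QΔP = 0.0003265·4228 = 1.3805 W = 1.380 W.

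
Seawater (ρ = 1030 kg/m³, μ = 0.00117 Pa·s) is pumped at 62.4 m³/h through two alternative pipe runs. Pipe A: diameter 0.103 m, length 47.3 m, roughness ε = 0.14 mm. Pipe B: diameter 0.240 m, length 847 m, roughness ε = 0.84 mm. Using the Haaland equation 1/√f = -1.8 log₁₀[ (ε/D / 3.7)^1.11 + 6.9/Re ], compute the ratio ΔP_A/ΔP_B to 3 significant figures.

Pipe A: V = Q/A = 0.01733/0.008332 = 2.08 m/s; Re = 1.886e+05; ε/D = 0.00136; Haaland → f = 0.0223; ΔP_A = f(L/D)(ρV²/2) = 2.282e+04 Pa.
Pipe B: V = Q/A = 0.01733/0.04524 = 0.3832 m/s; Re = 8.095e+04; ε/D = 0.0035; Haaland → f = 0.02869; ΔP_B = f(L/D)(ρV²/2) = 7655 Pa.
ΔP_A/ΔP_B = 2.282e+04/7655 = 2.98.

ΔP_A/ΔP_B ≈ 2.98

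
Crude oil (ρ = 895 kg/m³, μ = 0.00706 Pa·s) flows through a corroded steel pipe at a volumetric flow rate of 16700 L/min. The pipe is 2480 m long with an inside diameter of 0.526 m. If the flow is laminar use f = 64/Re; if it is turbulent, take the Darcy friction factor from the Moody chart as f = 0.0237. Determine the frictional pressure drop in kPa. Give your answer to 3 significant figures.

Q = 16700 L/min = 16700/60000 = 0.2783 m³/s.
Cross-sectional area A = πD²/4 = π(0.526)²/4 = 0.2173 m²; mean velocity V = Q/A = 0.2783/0.2173 = 1.281 m/s.
Reynolds number Re = ρVD/μ = 895 · 1.281 · 0.526 / 0.00706 = 8.541e+04.
Re > 4000 → turbulent; use the Moody-chart value f = 0.0237.
Darcy-Weisbach: ΔP = f(L/D)(ρV²/2) = 0.0237·(2480/0.526)·(895·1.281²/2) = 0.0237·4715·734.2 = 8.204e+04 Pa.
ΔP = 8.204e+04 Pa = 82.0 kPa.

ΔP ≈ 82.0 kPa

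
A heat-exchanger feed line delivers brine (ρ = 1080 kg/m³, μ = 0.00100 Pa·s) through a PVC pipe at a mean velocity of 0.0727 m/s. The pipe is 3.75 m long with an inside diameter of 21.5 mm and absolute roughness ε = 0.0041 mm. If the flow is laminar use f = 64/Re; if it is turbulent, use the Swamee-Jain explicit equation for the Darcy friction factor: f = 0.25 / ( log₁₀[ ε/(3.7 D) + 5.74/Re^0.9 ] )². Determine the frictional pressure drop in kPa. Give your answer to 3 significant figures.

Reynolds number Re = ρVD/μ = 1080 · 0.0727 · 0.0215 / 0.001 = 1688.
Re < 2300 → laminar flow, so f = 64/Re = 64/1688 = 0.03791 (the turbulent correlation is not needed).
Darcy-Weisbach: ΔP = f(L/D)(ρV²/2) = 0.03791·(3.75/0.0215)·(1080·0.0727²/2) = 0.03791·174.4·2.854 = 18.87 Pa.
ΔP = 18.87 Pa = 0.0189 kPa.

ΔP ≈ 0.0189 kPa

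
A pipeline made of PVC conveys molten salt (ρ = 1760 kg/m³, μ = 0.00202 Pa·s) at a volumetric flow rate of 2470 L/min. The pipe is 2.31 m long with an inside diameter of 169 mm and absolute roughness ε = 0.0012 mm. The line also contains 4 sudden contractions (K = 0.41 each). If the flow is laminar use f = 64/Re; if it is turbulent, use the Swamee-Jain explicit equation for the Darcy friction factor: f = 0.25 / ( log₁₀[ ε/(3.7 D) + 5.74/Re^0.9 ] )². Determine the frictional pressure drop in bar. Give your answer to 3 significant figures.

ΔP ≈ 0.0546 bar

Q = 2470 L/min = 2470/60000 = 0.04117 m³/s.
Cross-sectional area A = πD²/4 = π(0.169)²/4 = 0.02243 m²; mean velocity V = Q/A = 0.04117/0.02243 = 1.835 m/s.
Reynolds number Re = ρVD/μ = 1760 · 1.835 · 0.169 / 0.00202 = 2.702e+05.
Re > 4000 → turbulent. Relative roughness ε/D = 1.2e-06/0.169 = 7.1e-06. Swamee-Jain: f = 0.25/(log₁₀[7.1e-06/3.7 + 5.74/2.702e+05^0.9])² = 0.25/(log₁₀[1.92e-06 + 7.42e-05])² = 0.25/(-4.119)² = 0.01474.
Total minor-loss coefficient ΣK = 4·0.41 = 1.64.
ΔP = [f·L/D + ΣK]·(ρV²/2) = [0.01474·2.31/0.169 + 1.64]·(1760·1.835²/2) = [0.2015 + 1.64]·2964 = 5458 Pa.
ΔP = 5458 Pa = 0.0546 bar.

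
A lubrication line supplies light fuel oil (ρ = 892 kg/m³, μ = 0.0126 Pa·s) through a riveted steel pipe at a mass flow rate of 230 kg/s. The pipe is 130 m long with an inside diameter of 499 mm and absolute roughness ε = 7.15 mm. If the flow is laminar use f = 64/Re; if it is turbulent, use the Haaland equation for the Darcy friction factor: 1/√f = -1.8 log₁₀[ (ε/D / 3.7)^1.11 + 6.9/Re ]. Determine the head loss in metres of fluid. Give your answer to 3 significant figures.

A = πD²/4 = π(0.499)²/4 = 0.1956 m²; mean velocity V = ṁ/(ρA) = 230/(892 · 0.1956) = 1.318 m/s.
Reynolds number Re = ρVD/μ = 892 · 1.318 · 0.499 / 0.0126 = 4.658e+04.
Re > 4000 → turbulent. Relative roughness ε/D = 0.00715/0.499 = 0.0143. Haaland: 1/√f = -1.8 log₁₀[(0.0143/3.7)^1.11 + 6.9/4.658e+04] = -1.8 log₁₀[0.0021 + 0.000148] = 4.766, so f = 0.04403.
Darcy-Weisbach: ΔP = f(L/D)(ρV²/2) = 0.04403·(130/0.499)·(892·1.318²/2) = 0.04403·260.5·775.3 = 8893 Pa.
Head loss h_f = ΔP/(ρg) = 8893/(892·9.81) = 1.02 m.

h_f ≈ 1.02 m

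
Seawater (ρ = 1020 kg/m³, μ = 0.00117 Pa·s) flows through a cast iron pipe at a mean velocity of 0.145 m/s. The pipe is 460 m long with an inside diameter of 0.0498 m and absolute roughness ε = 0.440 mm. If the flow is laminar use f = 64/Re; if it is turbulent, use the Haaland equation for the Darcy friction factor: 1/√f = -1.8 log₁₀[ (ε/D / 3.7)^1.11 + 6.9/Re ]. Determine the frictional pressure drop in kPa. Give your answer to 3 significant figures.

ΔP ≈ 4.41 kPa

Reynolds number Re = ρVD/μ = 1020 · 0.145 · 0.0498 / 0.00117 = 6295.
Re > 4000 → turbulent. Relative roughness ε/D = 0.00044/0.0498 = 0.00884. Haaland: 1/√f = -1.8 log₁₀[(0.00884/3.7)^1.11 + 6.9/6295] = -1.8 log₁₀[0.00123 + 0.0011] = 4.74, so f = 0.0445.
Darcy-Weisbach: ΔP = f(L/D)(ρV²/2) = 0.0445·(460/0.0498)·(1020·0.145²/2) = 0.0445·9237·10.72 = 4408 Pa.
ΔP = 4408 Pa = 4.41 kPa.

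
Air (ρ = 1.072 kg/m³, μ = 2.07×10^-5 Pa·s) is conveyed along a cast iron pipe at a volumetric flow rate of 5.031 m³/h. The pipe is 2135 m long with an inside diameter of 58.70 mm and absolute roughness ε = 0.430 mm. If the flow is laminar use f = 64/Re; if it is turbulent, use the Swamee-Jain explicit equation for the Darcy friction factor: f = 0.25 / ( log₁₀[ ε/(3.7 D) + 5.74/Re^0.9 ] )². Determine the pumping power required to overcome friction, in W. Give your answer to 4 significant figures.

Q = 5.031 m³/h = 5.031/3600 = 0.001397 m³/s.
Cross-sectional area A = πD²/4 = π(0.0587)²/4 = 0.002706 m²; mean velocity V = Q/A = 0.001397/0.002706 = 0.5164 m/s.
Reynolds number Re = ρVD/μ = 1.072 · 0.5164 · 0.0587 / 2.07e-05 = 1570.
Re < 2300 → laminar flow, so f = 64/Re = 64/1570 = 0.04077 (the turbulent correlation is not needed).
Darcy-Weisbach: ΔP = f(L/D)(ρV²/2) = 0.04077·(2135/0.0587)·(1.072·0.5164²/2) = 0.04077·3.637e+04·0.1429 = 211.9 Pa.
Pumping power P = QΔP = 0.001397·211.9 = 0.29620 W = 0.2962 W.

P ≈ 0.2962 W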